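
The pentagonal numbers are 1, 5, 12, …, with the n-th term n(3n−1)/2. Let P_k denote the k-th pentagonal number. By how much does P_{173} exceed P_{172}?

Consecutive pentagonal numbers differ by 3n − 2: here 3·173 − 2 = 517.

517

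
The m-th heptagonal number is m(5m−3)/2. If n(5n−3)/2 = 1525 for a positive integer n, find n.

Set n(5n−3)/2 = 1525, giving 5n² − 3n − 3050 = 0.
So n = (3 + 247) / 10 = 250/10 = 25.
Check: 25·(5·25 − 3)/2 = 1525. ✓

25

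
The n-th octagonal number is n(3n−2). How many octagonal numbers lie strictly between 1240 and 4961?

The n-th octagonal number is n(3n−2).
Smallest index with value > 1240: n = 21 (giving 1281).
Largest index with value < 4961: n = 40 (giving 4720).
Indices 21 through 40: 20 terms.

20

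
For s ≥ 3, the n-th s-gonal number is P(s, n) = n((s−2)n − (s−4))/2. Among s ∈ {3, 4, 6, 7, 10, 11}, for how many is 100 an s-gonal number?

1

s = 3: P(3, 13) = 91 and P(3, 14) = 105; 100 is not s-gonal.
s = 4: P(4, 10) = 100. ✓
s = 6: P(6, 7) = 91 and P(6, 8) = 120; 100 is not s-gonal.
s = 7: P(7, 6) = 81 and P(7, 7) = 112; 100 is not s-gonal.
s = 10: P(10, 5) = 85 and P(10, 6) = 126; 100 is not s-gonal.
s = 11: P(11, 5) = 95 and P(11, 6) = 141; 100 is not s-gonal.
Hits: s ∈ {4} → 1.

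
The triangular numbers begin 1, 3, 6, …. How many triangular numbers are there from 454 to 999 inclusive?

The n-th triangular number is n(n+1)/2.
Smallest index with value ≥ 454: n = 30 (giving 465).
Largest index with value ≤ 999: n = 44 (giving 990).
Indices 30 through 44: 15 terms.

15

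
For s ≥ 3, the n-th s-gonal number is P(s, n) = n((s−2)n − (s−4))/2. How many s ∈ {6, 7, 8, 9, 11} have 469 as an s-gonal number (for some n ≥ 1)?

1

s = 6: P(6, 15) = 435 and P(6, 16) = 496; 469 is not s-gonal.
s = 7: P(7, 14) = 469. ✓
s = 8: P(8, 12) = 408 and P(8, 13) = 481; 469 is not s-gonal.
s = 9: P(9, 11) = 396 and P(9, 12) = 474; 469 is not s-gonal.
s = 11: P(11, 10) = 415 and P(11, 11) = 506; 469 is not s-gonal.
Hits: s ∈ {7} → 1.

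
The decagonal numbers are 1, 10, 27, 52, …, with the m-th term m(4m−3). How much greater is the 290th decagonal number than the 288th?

4618

290·(4·290 − 3) = 335530 and 288·(4·288 − 3) = 330912.
Difference: 335530 − 330912 = 4618.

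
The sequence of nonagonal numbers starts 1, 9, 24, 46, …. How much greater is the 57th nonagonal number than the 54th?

1158

57·(7·57 − 5)/2 = 11229 and 54·(7·54 − 5)/2 = 10071.
Difference: 11229 − 10071 = 1158.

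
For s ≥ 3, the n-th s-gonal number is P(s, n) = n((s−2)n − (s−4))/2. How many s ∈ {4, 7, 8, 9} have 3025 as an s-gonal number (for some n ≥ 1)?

1

s = 4: P(4, 55) = 3025. ✓
s = 7: P(7, 35) = 3010 and P(7, 36) = 3186; 3025 is not s-gonal.
s = 8: P(8, 32) = 3008 and P(8, 33) = 3201; 3025 is not s-gonal.
s = 9: P(9, 29) = 2871 and P(9, 30) = 3075; 3025 is not s-gonal.
Hits: s ∈ {4} → 1.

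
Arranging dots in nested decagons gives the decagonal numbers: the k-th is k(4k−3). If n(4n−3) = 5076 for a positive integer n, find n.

Set n(4n−3) = 5076, giving 4n² − 3n − 5076 = 0.
So n = (3 + 285) / 8 = 288/8 = 36.

36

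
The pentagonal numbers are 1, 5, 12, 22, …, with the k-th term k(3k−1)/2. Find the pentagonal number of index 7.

7·(3·7 − 1)/2 = 7·20/2 = 7·10 = 70.

70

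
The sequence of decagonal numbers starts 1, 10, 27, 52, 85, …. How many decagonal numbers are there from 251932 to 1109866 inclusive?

The n-th decagonal number is n(4n−3).
Smallest index with value ≥ 251932: n = 252 (giving 253260).
Largest index with value ≤ 1109866: n = 527 (giving 1109335).
Indices 252 through 527: 276 terms.

276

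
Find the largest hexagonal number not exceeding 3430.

3321

Solve n(2n−1) ≤ 3430 for integer n.
n = 41 gives 3321 ≤ 3430, while n = 42 gives 3486 > 3430; so the answer is 3321.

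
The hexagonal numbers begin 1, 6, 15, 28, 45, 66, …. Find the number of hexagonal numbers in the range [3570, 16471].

The n-th hexagonal number is n(2n−1).
Smallest index with value ≥ 3570: n = 43 (giving 3655).
Largest index with value ≤ 16471: n = 91 (giving 16471).
Indices 43 through 91: 49 terms.

49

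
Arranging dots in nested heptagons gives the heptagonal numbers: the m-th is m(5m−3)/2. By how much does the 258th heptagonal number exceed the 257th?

Consecutive heptagonal numbers differ by 5n − 4: here 5·258 − 4 = 1286.

1286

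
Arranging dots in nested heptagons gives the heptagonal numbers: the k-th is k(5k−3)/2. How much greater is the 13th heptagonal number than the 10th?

168

13·(5·13 − 3)/2 = 403 and 10·(5·10 − 3)/2 = 235.
Difference: 403 − 235 = 168.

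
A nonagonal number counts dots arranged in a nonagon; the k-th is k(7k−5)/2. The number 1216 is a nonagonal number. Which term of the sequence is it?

19

Set n(7n−5)/2 = 1216, giving 7n² − 5n − 2432 = 0.
The discriminant is 25 + 56·1216 = 68121, and √68121 = 261.
So n = (5 + 261) / 14 = 266/14 = 19.
Check: 19·(7·19 − 5)/2 = 1216. ✓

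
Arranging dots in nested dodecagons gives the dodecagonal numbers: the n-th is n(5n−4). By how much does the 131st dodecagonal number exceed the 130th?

Consecutive dodecagonal numbers differ by 10n − 9: here 10·131 − 9 = 1301.

1301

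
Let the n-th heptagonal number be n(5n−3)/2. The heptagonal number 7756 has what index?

56

Set n(5n−3)/2 = 7756, giving 5n² − 3n − 15512 = 0.
The discriminant is 9 + 40·7756 = 310249, and √310249 = 557.
So n = (3 + 557) / 10 = 560/10 = 56.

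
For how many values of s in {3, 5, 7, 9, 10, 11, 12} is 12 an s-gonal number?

2

s = 3: P(3, 4) = 10 and P(3, 5) = 15; 12 is not s-gonal.
s = 5: P(5, 3) = 12. ✓
s = 7: P(7, 2) = 7 and P(7, 3) = 18; 12 is not s-gonal.
s = 9: P(9, 2) = 9 and P(9, 3) = 24; 12 is not s-gonal.
s = 10: P(10, 2) = 10 and P(10, 3) = 27; 12 is not s-gonal.
s = 11: P(11, 2) = 11 and P(11, 3) = 30; 12 is not s-gonal.
s = 12: P(12, 2) = 12. ✓
Hits: s ∈ {5, 12} → 2.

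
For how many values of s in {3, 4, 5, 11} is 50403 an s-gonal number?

1

s = 3: P(3, 317) = 50403. ✓
s = 4: P(4, 224) = 50176 and P(4, 225) = 50625; 50403 is not s-gonal.
s = 5: P(5, 183) = 50142 and P(5, 184) = 50692; 50403 is not s-gonal.
s = 11: P(11, 106) = 50191 and P(11, 107) = 51146; 50403 is not s-gonal.
Hits: s ∈ {3} → 1.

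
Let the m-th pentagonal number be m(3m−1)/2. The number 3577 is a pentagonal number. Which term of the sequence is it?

49

Set n(3n−1)/2 = 3577, giving 3n² − n − 7154 = 0.
The discriminant is 1 + 24·3577 = 85849, and √85849 = 293.
So n = (1 + 293) / 6 = 294/6 = 49.
Check: 49·(3·49 − 1)/2 = 3577. ✓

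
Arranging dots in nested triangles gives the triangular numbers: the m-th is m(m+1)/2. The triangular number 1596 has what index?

56

Set n(n+1)/2 = 1596, giving n² + n − 3192 = 0.
The discriminant is 1 + 8·1596 = 12769, and √12769 = 113.
So n = (-1 + 113) / 2 = 112/2 = 56.
Check: 56·57/2 = 1596. ✓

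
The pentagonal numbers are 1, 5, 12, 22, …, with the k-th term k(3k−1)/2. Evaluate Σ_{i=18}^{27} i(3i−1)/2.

Σ i(3i−1)/2 = (3Σi² − Σi) / 2 over i = 18..27.
Σi = 378 − 153 = 225 and Σi² = 6930 − 1785 = 5145.
(3·5145 − 1·225) / 2 = 15210/2 = 7605.

7605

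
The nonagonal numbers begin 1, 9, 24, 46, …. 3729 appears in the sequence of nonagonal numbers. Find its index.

Set n(7n−5)/2 = 3729, giving 7n² − 5n − 7458 = 0.
So n = (5 + 457) / 14 = 462/14 = 33.
Check: 33·(7·33 − 5)/2 = 3729. ✓

33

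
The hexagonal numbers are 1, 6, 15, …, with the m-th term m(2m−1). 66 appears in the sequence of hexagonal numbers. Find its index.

Set n(2n−1) = 66, giving 2n² − n − 66 = 0.
So n = (1 + 23) / 4 = 24/4 = 6.

6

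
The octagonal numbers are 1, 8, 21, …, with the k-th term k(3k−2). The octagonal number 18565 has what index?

Set n(3n−2) = 18565, giving 3n² − 2n − 18565 = 0.
The discriminant is 4 + 12·18565 = 222784, and √222784 = 472.
So n = (2 + 472) / 6 = 474/6 = 79.

79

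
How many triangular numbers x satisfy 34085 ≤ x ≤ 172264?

The n-th triangular number is n(n+1)/2.
Smallest index with value ≥ 34085: n = 261 (giving 34191).
Largest index with value ≤ 172264: n = 586 (giving 171991).
Indices 261 through 586: 326 terms.

326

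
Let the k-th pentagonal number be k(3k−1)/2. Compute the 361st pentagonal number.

195301

The 361st pentagonal number is n(3n−1)/2 with n = 361.
361·(3·361 − 1)/2 = 361·1082/2 = 361·541 = 195301.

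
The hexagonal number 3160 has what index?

Set n(2n−1) = 3160, giving 2n² − n − 3160 = 0.
So n = (1 + 159) / 4 = 160/4 = 40.

40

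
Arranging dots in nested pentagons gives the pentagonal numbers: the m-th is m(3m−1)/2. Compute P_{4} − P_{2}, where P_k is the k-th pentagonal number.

17

4·(3·4 − 1)/2 = 22 and 2·(3·2 − 1)/2 = 5.
Difference: 22 − 5 = 17.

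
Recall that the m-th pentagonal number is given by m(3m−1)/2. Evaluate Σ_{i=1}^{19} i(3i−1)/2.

3610

Σ i(3i−1)/2 = (3Σi² − Σi) / 2 over i = 1..19.
Σi = 190 and Σi² = 2470.
(3·2470 − 1·190) / 2 = 7220/2 = 3610.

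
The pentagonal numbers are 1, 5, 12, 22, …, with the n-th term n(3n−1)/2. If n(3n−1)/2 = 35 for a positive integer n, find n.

Set n(3n−1)/2 = 35, giving 3n² − n − 70 = 0.
So n = (1 + 29) / 6 = 30/6 = 5.

5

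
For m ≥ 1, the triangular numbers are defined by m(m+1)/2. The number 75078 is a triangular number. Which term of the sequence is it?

Set n(n+1)/2 = 75078, giving n² + n − 150156 = 0.
So n = (-1 + 775) / 2 = 774/2 = 387.
Check: 387·388/2 = 75078. ✓

387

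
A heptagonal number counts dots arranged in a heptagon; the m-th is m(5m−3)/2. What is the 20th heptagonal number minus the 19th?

96

Consecutive heptagonal numbers differ by 5n − 4: here 5·20 − 4 = 96.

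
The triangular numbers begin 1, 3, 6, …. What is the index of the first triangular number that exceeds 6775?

116

Solve n(n+1)/2 > 6775 for integer n.
The largest n with value ≤ 6775 is 115 (since 6670 ≤ 6775 < 6786), so the first above is n = 116, value 6786.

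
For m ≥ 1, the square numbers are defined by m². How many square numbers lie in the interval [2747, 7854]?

36

The n-th square number is n².
Smallest index with value ≥ 2747: n = 53 (giving 2809).
Largest index with value ≤ 7854: n = 88 (giving 7744).
Indices 53 through 88: 36 terms.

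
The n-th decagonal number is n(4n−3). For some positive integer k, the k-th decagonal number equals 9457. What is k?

Set n(4n−3) = 9457, giving 4n² − 3n − 9457 = 0.
The discriminant is 9 + 16·9457 = 151321, and √151321 = 389.
So n = (3 + 389) / 8 = 392/8 = 49.

49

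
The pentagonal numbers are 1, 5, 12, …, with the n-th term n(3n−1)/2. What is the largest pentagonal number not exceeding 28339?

Solve n(3n−1)/2 ≤ 28339 for integer n.
n = 137 gives 28085 ≤ 28339, while n = 138 gives 28497 > 28339; so the answer is 28085.

28085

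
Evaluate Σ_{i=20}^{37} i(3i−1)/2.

Σ i(3i−1)/2 = (3Σi² − Σi) / 2 over i = 20..37.
Σi = 703 − 190 = 513 and Σi² = 17575 − 2470 = 15105.
(3·15105 − 1·513) / 2 = 44802/2 = 22401.

22401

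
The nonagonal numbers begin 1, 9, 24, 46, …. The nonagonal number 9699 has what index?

Set n(7n−5)/2 = 9699, giving 7n² − 5n − 19398 = 0.
The discriminant is 25 + 56·9699 = 543169, and √543169 = 737.
So n = (5 + 737) / 14 = 742/14 = 53.
Check: 53·(7·53 − 5)/2 = 9699. ✓

53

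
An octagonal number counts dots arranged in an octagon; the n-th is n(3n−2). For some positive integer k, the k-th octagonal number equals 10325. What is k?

59

Set n(3n−2) = 10325, giving 3n² − 2n − 10325 = 0.
The discriminant is 4 + 12·10325 = 123904, and √123904 = 352.
So n = (2 + 352) / 6 = 354/6 = 59.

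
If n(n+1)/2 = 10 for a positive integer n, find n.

4

Set n(n+1)/2 = 10, giving n² + n − 20 = 0.
So n = (-1 + 9) / 2 = 8/2 = 4.
Check: 4·5/2 = 10. ✓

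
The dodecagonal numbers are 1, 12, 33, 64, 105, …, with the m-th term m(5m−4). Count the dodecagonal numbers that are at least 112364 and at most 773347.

The n-th dodecagonal number is n(5n−4).
Smallest index with value ≥ 112364: n = 151 (giving 113401).
Largest index with value ≤ 773347: n = 393 (giving 770673).
Indices 151 through 393: 243 terms.

243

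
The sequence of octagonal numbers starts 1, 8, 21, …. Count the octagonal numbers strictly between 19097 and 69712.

The n-th octagonal number is n(3n−2).
Smallest index with value > 19097: n = 81 (giving 19521).
Largest index with value < 69712: n = 152 (giving 69008).
Indices 81 through 152: 72 terms.

72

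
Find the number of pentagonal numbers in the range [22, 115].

The n-th pentagonal number is n(3n−1)/2.
Smallest index with value ≥ 22: n = 4 (giving 22).
Largest index with value ≤ 115: n = 8 (giving 92).
Indices 4 through 8: 5 terms.

5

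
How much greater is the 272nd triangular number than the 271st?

272

Consecutive triangular numbers differ by n: T_{272} − T_{271} = 272.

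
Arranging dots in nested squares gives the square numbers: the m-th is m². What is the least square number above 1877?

1936

Solve n² > 1877 for integer n.
The largest n with value ≤ 1877 is 43 (since 1849 ≤ 1877 < 1936), so the first above is n = 44, value 1936.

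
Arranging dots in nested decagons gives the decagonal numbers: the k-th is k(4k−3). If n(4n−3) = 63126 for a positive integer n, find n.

126

Set n(4n−3) = 63126, giving 4n² − 3n − 63126 = 0.
The discriminant is 9 + 16·63126 = 1010025, and √1010025 = 1005.
So n = (3 + 1005) / 8 = 1008/8 = 126.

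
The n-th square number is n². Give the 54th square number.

The 54th square number is n² with n = 54.
54² = 2916.

2916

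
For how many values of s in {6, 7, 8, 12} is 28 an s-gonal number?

s = 6: P(6, 4) = 28. ✓
s = 7: P(7, 3) = 18 and P(7, 4) = 34; 28 is not s-gonal.
s = 8: P(8, 3) = 21 and P(8, 4) = 40; 28 is not s-gonal.
s = 12: P(12, 2) = 12 and P(12, 3) = 33; 28 is not s-gonal.
Hits: s ∈ {6} → 1.

1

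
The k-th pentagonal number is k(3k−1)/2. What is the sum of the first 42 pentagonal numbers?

Σ i(3i−1)/2 = (3Σi² − Σi) / 2 over i = 1..42.
Σi = 903 and Σi² = 25585.
(3·25585 − 1·903) / 2 = 75852/2 = 37926.

37926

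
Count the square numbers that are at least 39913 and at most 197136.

The n-th square number is n².
Smallest index with value ≥ 39913: n = 200 (giving 40000).
Largest index with value ≤ 197136: n = 444 (giving 197136).
Indices 200 through 444: 245 terms.

245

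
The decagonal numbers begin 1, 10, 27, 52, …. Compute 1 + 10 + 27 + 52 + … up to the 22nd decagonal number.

14421

Σ i(4i−3) = 4Σi² − 3Σi over i = 1..22.
Σi = 253 and Σi² = 3795.
4·3795 − 3·253 = 14421.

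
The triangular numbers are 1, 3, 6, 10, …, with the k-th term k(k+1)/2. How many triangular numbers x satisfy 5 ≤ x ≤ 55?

The n-th triangular number is n(n+1)/2.
Smallest index with value ≥ 5: n = 3 (giving 6).
Largest index with value ≤ 55: n = 10 (giving 55).
Indices 3 through 10: 8 terms.

8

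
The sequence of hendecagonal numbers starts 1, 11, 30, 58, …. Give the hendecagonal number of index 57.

14421

The 57th hendecagonal number is n(9n−7)/2 with n = 57.
57·(9·57 − 7)/2 = 57·506/2 = 57·253 = 14421.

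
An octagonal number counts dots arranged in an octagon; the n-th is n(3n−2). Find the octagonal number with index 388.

The 388th octagonal number is n(3n−2) with n = 388.
388·(3·388 − 2) = 388·1162 = 450856.

450856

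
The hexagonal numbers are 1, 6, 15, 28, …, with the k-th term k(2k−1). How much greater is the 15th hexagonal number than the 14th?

Consecutive hexagonal numbers differ by 4n − 3: here 4·15 − 3 = 57.

57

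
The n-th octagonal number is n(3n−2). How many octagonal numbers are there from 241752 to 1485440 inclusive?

420

The n-th octagonal number is n(3n−2).
Smallest index with value ≥ 241752: n = 285 (giving 243105).
Largest index with value ≤ 1485440: n = 704 (giving 1485440).
Indices 285 through 704: 420 terms.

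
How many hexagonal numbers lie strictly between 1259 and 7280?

35

The n-th hexagonal number is n(2n−1).
Smallest index with value > 1259: n = 26 (giving 1326).
Largest index with value < 7280: n = 60 (giving 7140).
Indices 26 through 60: 35 terms.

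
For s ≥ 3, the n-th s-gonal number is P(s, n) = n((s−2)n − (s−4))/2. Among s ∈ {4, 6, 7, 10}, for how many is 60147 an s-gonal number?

1

s = 4: P(4, 245) = 60025 and P(4, 246) = 60516; 60147 is not s-gonal.
s = 6: P(6, 173) = 59685 and P(6, 174) = 60378; 60147 is not s-gonal.
s = 7: P(7, 155) = 59830 and P(7, 156) = 60606; 60147 is not s-gonal.
s = 10: P(10, 123) = 60147. ✓
Hits: s ∈ {10} → 1.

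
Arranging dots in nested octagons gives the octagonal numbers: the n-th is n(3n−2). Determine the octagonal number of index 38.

38·(3·38 − 2) = 38·112 = 4256.

4256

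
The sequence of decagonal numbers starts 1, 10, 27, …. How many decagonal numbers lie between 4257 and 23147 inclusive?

The n-th decagonal number is n(4n−3).
Smallest index with value ≥ 4257: n = 33 (giving 4257).
Largest index with value ≤ 23147: n = 76 (giving 22876).
Indices 33 through 76: 44 terms.

44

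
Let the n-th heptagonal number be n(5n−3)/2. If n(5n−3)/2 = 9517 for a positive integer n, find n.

Set n(5n−3)/2 = 9517, giving 5n² − 3n − 19034 = 0.
So n = (3 + 617) / 10 = 620/10 = 62.
Check: 62·(5·62 − 3)/2 = 9517. ✓

62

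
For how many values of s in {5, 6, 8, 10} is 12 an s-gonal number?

s = 5: P(5, 3) = 12. ✓
s = 6: P(6, 2) = 6 and P(6, 3) = 15; 12 is not s-gonal.
s = 8: P(8, 2) = 8 and P(8, 3) = 21; 12 is not s-gonal.
s = 10: P(10, 2) = 10 and P(10, 3) = 27; 12 is not s-gonal.
Hits: s ∈ {5} → 1.

1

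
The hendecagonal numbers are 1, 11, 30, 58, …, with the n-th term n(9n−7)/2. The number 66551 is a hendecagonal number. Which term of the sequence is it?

Set n(9n−7)/2 = 66551, giving 9n² − 7n − 133102 = 0.
The discriminant is 49 + 72·66551 = 4791721, and √4791721 = 2189.
So n = (7 + 2189) / 18 = 2196/18 = 122.

122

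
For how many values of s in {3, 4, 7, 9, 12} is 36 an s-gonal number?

2

s = 3: P(3, 8) = 36. ✓
s = 4: P(4, 6) = 36. ✓
s = 7: P(7, 4) = 34 and P(7, 5) = 55; 36 is not s-gonal.
s = 9: P(9, 3) = 24 and P(9, 4) = 46; 36 is not s-gonal.
s = 12: P(12, 3) = 33 and P(12, 4) = 64; 36 is not s-gonal.
Hits: s ∈ {3, 4} → 2.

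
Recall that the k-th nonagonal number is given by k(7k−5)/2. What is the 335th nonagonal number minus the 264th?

335·(7·335 − 5)/2 = 391950 and 264·(7·264 − 5)/2 = 243276.
Difference: 391950 − 243276 = 148674.

148674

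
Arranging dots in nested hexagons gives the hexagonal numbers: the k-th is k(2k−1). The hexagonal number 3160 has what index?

40

Set n(2n−1) = 3160, giving 2n² − n − 3160 = 0.
The discriminant is 1 + 8·3160 = 25281, and √25281 = 159.
So n = (1 + 159) / 4 = 160/4 = 40.
Check: 40·(2·40 − 1) = 3160. ✓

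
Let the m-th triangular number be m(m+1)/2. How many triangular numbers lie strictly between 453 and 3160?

49

The n-th triangular number is n(n+1)/2.
Smallest index with value > 453: n = 30 (giving 465).
Largest index with value < 3160: n = 78 (giving 3081).
Indices 30 through 78: 49 terms.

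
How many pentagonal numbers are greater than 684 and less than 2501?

19

The n-th pentagonal number is n(3n−1)/2.
Smallest index with value > 684: n = 22 (giving 715).
Largest index with value < 2501: n = 40 (giving 2380).
Indices 22 through 40: 19 terms.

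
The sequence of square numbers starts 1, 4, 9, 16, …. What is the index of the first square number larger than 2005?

45

Solve n² > 2005 for integer n.
The largest n with value ≤ 2005 is 44 (since 1936 ≤ 2005 < 2025), so the first above is n = 45, value 2025.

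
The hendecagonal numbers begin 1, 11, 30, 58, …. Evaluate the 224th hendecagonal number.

225008

The 224th hendecagonal number is n(9n−7)/2 with n = 224.
224·(9·224 − 7)/2 = 224·2009/2 = 225008.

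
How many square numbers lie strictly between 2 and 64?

The n-th square number is n².
Smallest index with value > 2: n = 2 (giving 4).
Largest index with value < 64: n = 7 (giving 49).
Indices 2 through 7: 6 terms.

6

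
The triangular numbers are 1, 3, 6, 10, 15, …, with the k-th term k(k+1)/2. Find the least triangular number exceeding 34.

36

Solve n(n+1)/2 > 34 for integer n.
The largest n with value ≤ 34 is 7 (since 28 ≤ 34 < 36), so the first above is n = 8, value 36.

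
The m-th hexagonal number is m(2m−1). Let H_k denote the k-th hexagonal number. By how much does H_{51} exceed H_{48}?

591

51·(2·51 − 1) = 5151 and 48·(2·48 − 1) = 4560.
Difference: 5151 − 4560 = 591.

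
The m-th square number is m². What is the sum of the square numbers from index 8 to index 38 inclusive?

Σ_{i=8}^{38} i² = 19019 − 140 = 18879.

18879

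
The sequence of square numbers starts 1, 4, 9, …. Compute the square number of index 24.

The 24th square number is n² with n = 24.
24² = 576.

576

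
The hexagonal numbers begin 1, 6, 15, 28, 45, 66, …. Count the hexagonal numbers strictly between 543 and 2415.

The n-th hexagonal number is n(2n−1).
Smallest index with value > 543: n = 17 (giving 561).
Largest index with value < 2415: n = 34 (giving 2278).
Indices 17 through 34: 18 terms.

18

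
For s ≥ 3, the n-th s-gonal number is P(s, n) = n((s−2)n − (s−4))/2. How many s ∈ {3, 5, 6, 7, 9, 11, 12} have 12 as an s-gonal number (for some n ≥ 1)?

2

s = 3: P(3, 4) = 10 and P(3, 5) = 15; 12 is not s-gonal.
s = 5: P(5, 3) = 12. ✓
s = 6: P(6, 2) = 6 and P(6, 3) = 15; 12 is not s-gonal.
s = 7: P(7, 2) = 7 and P(7, 3) = 18; 12 is not s-gonal.
s = 9: P(9, 2) = 9 and P(9, 3) = 24; 12 is not s-gonal.
s = 11: P(11, 2) = 11 and P(11, 3) = 30; 12 is not s-gonal.
s = 12: P(12, 2) = 12. ✓
Hits: s ∈ {5, 12} → 2.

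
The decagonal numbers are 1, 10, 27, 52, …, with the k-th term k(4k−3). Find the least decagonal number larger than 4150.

Solve n(4n−3) > 4150 for integer n.
The largest n with value ≤ 4150 is 32 (since 4000 ≤ 4150 < 4257), so the first above is n = 33, value 4257.

4257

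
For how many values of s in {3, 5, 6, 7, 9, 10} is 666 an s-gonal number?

s = 3: P(3, 36) = 666. ✓
s = 5: P(5, 21) = 651 and P(5, 22) = 715; 666 is not s-gonal.
s = 6: P(6, 18) = 630 and P(6, 19) = 703; 666 is not s-gonal.
s = 7: P(7, 16) = 616 and P(7, 17) = 697; 666 is not s-gonal.
s = 9: P(9, 14) = 651 and P(9, 15) = 750; 666 is not s-gonal.
s = 10: P(10, 13) = 637 and P(10, 14) = 742; 666 is not s-gonal.
Hits: s ∈ {3} → 1.

1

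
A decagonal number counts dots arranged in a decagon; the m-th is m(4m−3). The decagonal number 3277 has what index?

Set n(4n−3) = 3277, giving 4n² − 3n − 3277 = 0.
The discriminant is 9 + 16·3277 = 52441, and √52441 = 229.
So n = (3 + 229) / 8 = 232/8 = 29.

29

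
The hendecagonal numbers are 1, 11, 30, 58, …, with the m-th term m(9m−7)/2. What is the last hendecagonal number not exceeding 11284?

11075

Solve n(9n−7)/2 ≤ 11284 for integer n.
n = 50 gives 11075 ≤ 11284, while n = 51 gives 11526 > 11284; so the answer is 11075.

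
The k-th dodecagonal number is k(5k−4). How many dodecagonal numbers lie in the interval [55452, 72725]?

16

The n-th dodecagonal number is n(5n−4).
Smallest index with value ≥ 55452: n = 106 (giving 55756).
Largest index with value ≤ 72725: n = 121 (giving 72721).
Indices 106 through 121: 16 terms.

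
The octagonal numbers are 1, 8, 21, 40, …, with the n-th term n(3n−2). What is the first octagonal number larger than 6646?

Solve n(3n−2) > 6646 for integer n.
The largest n with value ≤ 6646 is 47 (since 6533 ≤ 6646 < 6816), so the first above is n = 48, value 6816.

6816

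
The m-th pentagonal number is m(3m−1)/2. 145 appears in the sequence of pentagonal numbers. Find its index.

10

Set n(3n−1)/2 = 145, giving 3n² − n − 290 = 0.
So n = (1 + 59) / 6 = 60/6 = 10.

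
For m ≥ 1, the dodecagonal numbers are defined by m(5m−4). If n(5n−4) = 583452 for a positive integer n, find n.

342

Set n(5n−4) = 583452, giving 5n² − 4n − 583452 = 0.
The discriminant is 16 + 20·583452 = 11669056, and √11669056 = 3416.
So n = (4 + 3416) / 10 = 3420/10 = 342.
Check: 342·(5·342 − 4) = 583452. ✓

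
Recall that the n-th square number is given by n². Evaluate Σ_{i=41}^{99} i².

Σ_{i=41}^{99} i² = 328350 − 22140 = 306210.

306210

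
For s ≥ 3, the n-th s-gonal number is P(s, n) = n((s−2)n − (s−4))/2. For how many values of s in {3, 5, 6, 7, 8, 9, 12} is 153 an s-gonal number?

s = 3: P(3, 17) = 153. ✓
s = 5: P(5, 10) = 145 and P(5, 11) = 176; 153 is not s-gonal.
s = 6: P(6, 9) = 153. ✓
s = 7: P(7, 8) = 148 and P(7, 9) = 189; 153 is not s-gonal.
s = 8: P(8, 7) = 133 and P(8, 8) = 176; 153 is not s-gonal.
s = 9: P(9, 6) = 111 and P(9, 7) = 154; 153 is not s-gonal.
s = 12: P(12, 5) = 105 and P(12, 6) = 156; 153 is not s-gonal.
Hits: s ∈ {3, 6} → 2.

2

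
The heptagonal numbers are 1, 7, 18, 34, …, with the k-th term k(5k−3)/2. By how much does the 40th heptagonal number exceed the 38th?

387

40·(5·40 − 3)/2 = 3940 and 38·(5·38 − 3)/2 = 3553.
Difference: 3940 − 3553 = 387.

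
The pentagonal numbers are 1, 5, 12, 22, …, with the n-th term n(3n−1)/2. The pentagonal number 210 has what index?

12

Set n(3n−1)/2 = 210, giving 3n² − n − 420 = 0.
The discriminant is 1 + 24·210 = 5041, and √5041 = 71.
So n = (1 + 71) / 6 = 72/6 = 12.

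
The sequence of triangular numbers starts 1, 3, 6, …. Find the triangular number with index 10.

The 10th triangular number is n(n+1)/2 with n = 10.
10·11/2 = 110/2 = 55.

55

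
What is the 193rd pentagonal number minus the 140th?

26447

193·(3·193 − 1)/2 = 55777 and 140·(3·140 − 1)/2 = 29330.
Difference: 55777 − 29330 = 26447.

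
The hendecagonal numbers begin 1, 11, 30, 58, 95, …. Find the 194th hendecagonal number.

The 194th hendecagonal number is n(9n−7)/2 with n = 194.
194·(9·194 − 7)/2 = 194·1739/2 = 168683.

168683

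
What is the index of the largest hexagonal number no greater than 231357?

340

Solve n(2n−1) ≤ 231357 for integer n.
n = 340 gives 230860 ≤ 231357, while n = 341 gives 232221 > 231357; so the answer is index 340.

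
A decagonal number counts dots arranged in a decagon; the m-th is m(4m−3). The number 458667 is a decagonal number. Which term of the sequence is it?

Set n(4n−3) = 458667, giving 4n² − 3n − 458667 = 0.
So n = (3 + 2709) / 8 = 2712/8 = 339.
Check: 339·(4·339 − 3) = 458667. ✓

339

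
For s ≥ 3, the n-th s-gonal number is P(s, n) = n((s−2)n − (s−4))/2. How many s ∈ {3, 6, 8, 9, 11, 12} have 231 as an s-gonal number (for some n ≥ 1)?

2

s = 3: P(3, 21) = 231. ✓
s = 6: P(6, 11) = 231. ✓
s = 8: P(8, 9) = 225 and P(8, 10) = 280; 231 is not s-gonal.
s = 9: P(9, 8) = 204 and P(9, 9) = 261; 231 is not s-gonal.
s = 11: P(11, 7) = 196 and P(11, 8) = 260; 231 is not s-gonal.
s = 12: P(12, 7) = 217 and P(12, 8) = 288; 231 is not s-gonal.
Hits: s ∈ {3, 6} → 2.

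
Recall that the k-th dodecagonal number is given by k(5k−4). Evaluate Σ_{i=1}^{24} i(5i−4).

Σ i(5i−4) = 5Σi² − 4Σi over i = 1..24.
Σi = 300 and Σi² = 4900.
5·4900 − 4·300 = 23300.

23300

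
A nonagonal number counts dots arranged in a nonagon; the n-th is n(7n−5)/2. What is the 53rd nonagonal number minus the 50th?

53·(7·53 − 5)/2 = 9699 and 50·(7·50 − 5)/2 = 8625.
Difference: 9699 − 8625 = 1074.

1074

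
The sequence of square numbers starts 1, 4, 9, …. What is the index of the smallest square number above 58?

8

Solve n² > 58 for integer n.
The largest n with value ≤ 58 is 7 (since 49 ≤ 58 < 64), so the first above is n = 8, value 64.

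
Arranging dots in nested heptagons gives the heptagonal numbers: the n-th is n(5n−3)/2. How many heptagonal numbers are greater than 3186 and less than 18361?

49

The n-th heptagonal number is n(5n−3)/2.
Smallest index with value > 3186: n = 37 (giving 3367).
Largest index with value < 18361: n = 85 (giving 17935).
Indices 37 through 85: 49 terms.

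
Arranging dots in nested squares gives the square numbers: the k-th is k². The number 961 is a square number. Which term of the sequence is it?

We need n² = 961, so n = √961 = 31.

31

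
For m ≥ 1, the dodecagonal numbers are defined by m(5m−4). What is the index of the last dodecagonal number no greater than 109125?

Solve n(5n−4) ≤ 109125 for integer n.
n = 148 gives 108928 ≤ 109125, while n = 149 gives 110409 > 109125; so the answer is index 148.

148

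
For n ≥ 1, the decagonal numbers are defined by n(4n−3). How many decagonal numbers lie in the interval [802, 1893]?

8

The n-th decagonal number is n(4n−3).
Smallest index with value ≥ 802: n = 15 (giving 855).
Largest index with value ≤ 1893: n = 22 (giving 1870).
Indices 15 through 22: 8 terms.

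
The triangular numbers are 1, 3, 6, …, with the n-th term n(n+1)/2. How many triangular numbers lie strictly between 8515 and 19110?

The n-th triangular number is n(n+1)/2.
Smallest index with value > 8515: n = 131 (giving 8646).
Largest index with value < 19110: n = 194 (giving 18915).
Indices 131 through 194: 64 terms.

64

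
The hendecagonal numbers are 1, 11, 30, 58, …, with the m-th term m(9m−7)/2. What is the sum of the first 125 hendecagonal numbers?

Σ i(9i−7)/2 = (9Σi² − 7Σi) / 2 over i = 1..125.
Σi = 7875 and Σi² = 658875.
(9·658875 − 7·7875) / 2 = 5874750/2 = 2937375.

2937375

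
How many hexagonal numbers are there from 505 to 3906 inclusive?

28

The n-th hexagonal number is n(2n−1).
Smallest index with value ≥ 505: n = 17 (giving 561).
Largest index with value ≤ 3906: n = 44 (giving 3828).
Indices 17 through 44: 28 terms.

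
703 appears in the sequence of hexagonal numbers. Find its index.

Set n(2n−1) = 703, giving 2n² − n − 703 = 0.
The discriminant is 1 + 8·703 = 5625, and √5625 = 75.
So n = (1 + 75) / 4 = 76/4 = 19.

19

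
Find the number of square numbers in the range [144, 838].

The n-th square number is n².
Smallest index with value ≥ 144: n = 12 (giving 144).
Largest index with value ≤ 838: n = 28 (giving 784).
Indices 12 through 28: 17 terms.

17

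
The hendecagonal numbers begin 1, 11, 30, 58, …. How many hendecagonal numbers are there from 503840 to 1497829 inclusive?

The n-th hendecagonal number is n(9n−7)/2.
Smallest index with value ≥ 503840: n = 335 (giving 503840).
Largest index with value ≤ 1497829: n = 577 (giving 1496161).
Indices 335 through 577: 243 terms.

243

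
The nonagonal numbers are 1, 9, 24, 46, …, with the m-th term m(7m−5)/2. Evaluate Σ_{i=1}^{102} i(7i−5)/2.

1243210

Σ i(7i−5)/2 = (7Σi² − 5Σi) / 2 over i = 1..102.
Σi = 5253 and Σi² = 358955.
(7·358955 − 5·5253) / 2 = 2486420/2 = 1243210.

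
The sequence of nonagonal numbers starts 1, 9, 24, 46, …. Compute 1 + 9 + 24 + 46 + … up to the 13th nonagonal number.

2639

Σ i(7i−5)/2 = (7Σi² − 5Σi) / 2 over i = 1..13.
Σi = 91 and Σi² = 819.
(7·819 − 5·91) / 2 = 5278/2 = 2639.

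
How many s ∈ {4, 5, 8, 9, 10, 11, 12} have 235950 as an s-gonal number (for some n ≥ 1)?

1

s = 4: P(4, 485) = 235225 and P(4, 486) = 236196; 235950 is not s-gonal.
s = 5: P(5, 396) = 235026 and P(5, 397) = 236215; 235950 is not s-gonal.
s = 8: P(8, 280) = 234640 and P(8, 281) = 236321; 235950 is not s-gonal.
s = 9: P(9, 260) = 235950. ✓
s = 10: P(10, 243) = 235467 and P(10, 244) = 237412; 235950 is not s-gonal.
s = 11: P(11, 229) = 235183 and P(11, 230) = 237245; 235950 is not s-gonal.
s = 12: P(12, 217) = 234577 and P(12, 218) = 236748; 235950 is not s-gonal.
Hits: s ∈ {9} → 1.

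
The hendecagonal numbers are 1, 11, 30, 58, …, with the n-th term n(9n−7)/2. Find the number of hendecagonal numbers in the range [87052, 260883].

102

The n-th hendecagonal number is n(9n−7)/2.
Smallest index with value ≥ 87052: n = 140 (giving 87710).
Largest index with value ≤ 260883: n = 241 (giving 260521).
Indices 140 through 241: 102 terms.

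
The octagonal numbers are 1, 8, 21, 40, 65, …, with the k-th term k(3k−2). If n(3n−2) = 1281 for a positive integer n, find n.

21

Set n(3n−2) = 1281, giving 3n² − 2n − 1281 = 0.
The discriminant is 4 + 12·1281 = 15376, and √15376 = 124.
So n = (2 + 124) / 6 = 126/6 = 21.
Check: 21·(3·21 − 2) = 1281. ✓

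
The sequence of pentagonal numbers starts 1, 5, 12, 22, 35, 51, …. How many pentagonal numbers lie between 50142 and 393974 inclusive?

The n-th pentagonal number is n(3n−1)/2.
Smallest index with value ≥ 50142: n = 183 (giving 50142).
Largest index with value ≤ 393974: n = 512 (giving 392960).
Indices 183 through 512: 330 terms.

330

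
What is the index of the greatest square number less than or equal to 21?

4

Solve n² ≤ 21 for integer n.
n = 4 gives 16 ≤ 21, while n = 5 gives 25 > 21; so the answer is index 4.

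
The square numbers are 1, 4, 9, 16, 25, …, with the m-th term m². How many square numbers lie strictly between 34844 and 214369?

276

The n-th square number is n².
Smallest index with value > 34844: n = 187 (giving 34969).
Largest index with value < 214369: n = 462 (giving 213444).
Indices 187 through 462: 276 terms.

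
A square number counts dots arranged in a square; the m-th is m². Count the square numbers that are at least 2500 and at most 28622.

120

The n-th square number is n².
Smallest index with value ≥ 2500: n = 50 (giving 2500).
Largest index with value ≤ 28622: n = 169 (giving 28561).
Indices 50 through 169: 120 terms.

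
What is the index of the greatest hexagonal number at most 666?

Solve n(2n−1) ≤ 666 for integer n.
n = 18 gives 630 ≤ 666, while n = 19 gives 703 > 666; so the answer is index 18.

18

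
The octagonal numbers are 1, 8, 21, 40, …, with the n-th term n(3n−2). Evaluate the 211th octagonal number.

211·(3·211 − 2) = 211·631 = 133141.

133141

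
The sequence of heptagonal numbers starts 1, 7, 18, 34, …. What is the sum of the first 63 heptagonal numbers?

Σ i(5i−3)/2 = (5Σi² − 3Σi) / 2 over i = 1..63.
Σi = 2016 and Σi² = 85344.
(5·85344 − 3·2016) / 2 = 420672/2 = 210336.

210336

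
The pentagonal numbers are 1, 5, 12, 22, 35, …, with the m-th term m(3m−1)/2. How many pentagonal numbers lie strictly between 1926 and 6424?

The n-th pentagonal number is n(3n−1)/2.
Smallest index with value > 1926: n = 37 (giving 2035).
Largest index with value < 6424: n = 65 (giving 6305).
Indices 37 through 65: 29 terms.

29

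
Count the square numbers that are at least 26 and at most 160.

The n-th square number is n².
Smallest index with value ≥ 26: n = 6 (giving 36).
Largest index with value ≤ 160: n = 12 (giving 144).
Indices 6 through 12: 7 terms.

7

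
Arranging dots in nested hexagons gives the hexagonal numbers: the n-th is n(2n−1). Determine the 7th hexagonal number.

The 7th hexagonal number is n(2n−1) with n = 7.
7·(2·7 − 1) = 7·13 = 91.

91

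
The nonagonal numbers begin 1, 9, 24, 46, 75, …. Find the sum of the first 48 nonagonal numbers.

130144

Σ i(7i−5)/2 = (7Σi² − 5Σi) / 2 over i = 1..48.
Σi = 1176 and Σi² = 38024.
(7·38024 − 5·1176) / 2 = 260288/2 = 130144.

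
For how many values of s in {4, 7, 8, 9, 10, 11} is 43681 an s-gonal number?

2

s = 4: P(4, 209) = 43681. ✓
s = 7: P(7, 132) = 43362 and P(7, 133) = 44023; 43681 is not s-gonal.
s = 8: P(8, 121) = 43681. ✓
s = 9: P(9, 112) = 43624 and P(9, 113) = 44409; 43681 is not s-gonal.
s = 10: P(10, 104) = 42952 and P(10, 105) = 43785; 43681 is not s-gonal.
s = 11: P(11, 98) = 42875 and P(11, 99) = 43758; 43681 is not s-gonal.
Hits: s ∈ {4, 8} → 2.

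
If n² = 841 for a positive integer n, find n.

We need n² = 841, so n = √841 = 29.

29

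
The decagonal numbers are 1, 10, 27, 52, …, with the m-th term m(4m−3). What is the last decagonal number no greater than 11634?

Solve n(4n−3) ≤ 11634 for integer n.
n = 54 gives 11502 ≤ 11634, while n = 55 gives 11935 > 11634; so the answer is 11502.

11502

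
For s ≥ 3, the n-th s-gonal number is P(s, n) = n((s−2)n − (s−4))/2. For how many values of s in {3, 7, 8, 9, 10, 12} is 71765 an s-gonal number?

s = 3: P(3, 378) = 71631 and P(3, 379) = 72010; 71765 is not s-gonal.
s = 7: P(7, 169) = 71149 and P(7, 170) = 71995; 71765 is not s-gonal.
s = 8: P(8, 155) = 71765. ✓
s = 9: P(9, 143) = 71214 and P(9, 144) = 72216; 71765 is not s-gonal.
s = 10: P(10, 134) = 71422 and P(10, 135) = 72495; 71765 is not s-gonal.
s = 12: P(12, 120) = 71520 and P(12, 121) = 72721; 71765 is not s-gonal.
Hits: s ∈ {8} → 1.

1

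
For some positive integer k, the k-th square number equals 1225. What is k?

35

We need n² = 1225, so n = √1225 = 35.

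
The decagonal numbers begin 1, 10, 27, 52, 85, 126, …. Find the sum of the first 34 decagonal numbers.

Σ i(4i−3) = 4Σi² − 3Σi over i = 1..34.
Σi = 595 and Σi² = 13685.
4·13685 − 3·595 = 52955.

52955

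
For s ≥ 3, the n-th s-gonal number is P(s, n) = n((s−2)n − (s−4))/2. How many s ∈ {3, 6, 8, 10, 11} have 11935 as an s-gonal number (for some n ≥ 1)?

s = 3: P(3, 154) = 11935. ✓
s = 6: P(6, 77) = 11781 and P(6, 78) = 12090; 11935 is not s-gonal.
s = 8: P(8, 63) = 11781 and P(8, 64) = 12160; 11935 is not s-gonal.
s = 10: P(10, 55) = 11935. ✓
s = 11: P(11, 51) = 11526 and P(11, 52) = 11986; 11935 is not s-gonal.
Hits: s ∈ {3, 10} → 2.

2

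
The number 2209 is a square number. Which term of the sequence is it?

We need n² = 2209, so n = √2209 = 47.

47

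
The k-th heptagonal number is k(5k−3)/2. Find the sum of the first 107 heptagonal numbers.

1026558

Σ i(5i−3)/2 = (5Σi² − 3Σi) / 2 over i = 1..107.
Σi = 5778 and Σi² = 414090.
(5·414090 − 3·5778) / 2 = 2053116/2 = 1026558.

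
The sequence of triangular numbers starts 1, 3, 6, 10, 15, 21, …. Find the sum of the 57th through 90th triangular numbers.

Σ i(i+1)/2 = (Σi² + Σi) / 2 over i = 57..90.
Σi = 4095 − 1596 = 2499 and Σi² = 247065 − 60116 = 186949.
(1·186949 + 1·2499) / 2 = 189448/2 = 94724.

94724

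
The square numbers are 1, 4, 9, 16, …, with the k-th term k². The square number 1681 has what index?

41

We need n² = 1681, so n = √1681 = 41.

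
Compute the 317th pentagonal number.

150575

317·(3·317 − 1)/2 = 317·950/2 = 317·475 = 150575.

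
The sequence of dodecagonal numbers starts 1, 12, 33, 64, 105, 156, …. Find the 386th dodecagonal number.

The 386th dodecagonal number is n(5n−4) with n = 386.
386·(5·386 − 4) = 386·1926 = 743436.

743436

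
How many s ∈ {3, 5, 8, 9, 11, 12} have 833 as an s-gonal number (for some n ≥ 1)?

s = 3: P(3, 40) = 820 and P(3, 41) = 861; 833 is not s-gonal.
s = 5: P(5, 23) = 782 and P(5, 24) = 852; 833 is not s-gonal.
s = 8: P(8, 17) = 833. ✓
s = 9: P(9, 15) = 750 and P(9, 16) = 856; 833 is not s-gonal.
s = 11: P(11, 14) = 833. ✓
s = 12: P(12, 13) = 793 and P(12, 14) = 924; 833 is not s-gonal.
Hits: s ∈ {8, 11} → 2.

2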